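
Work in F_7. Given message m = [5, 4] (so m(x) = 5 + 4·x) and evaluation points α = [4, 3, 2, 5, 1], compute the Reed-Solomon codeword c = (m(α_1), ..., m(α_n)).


c = [0, 3, 6, 4, 2]

Message polynomial: m(x) = 5 + 4·x (mod 7).
For each evaluation point α_i, compute m(α_i) mod 7:
  α_1 = 4: Horner steps 4 → 0, so m(4) = 0.
  α_2 = 3: Horner steps 4 → 3, so m(3) = 3.
  α_3 = 2: Horner steps 4 → 6, so m(2) = 6.
  α_4 = 5: Horner steps 4 → 4, so m(5) = 4.
  α_5 = 1: Horner steps 4 → 2, so m(1) = 2.
Codeword c = [0, 3, 6, 4, 2] ∈ F_7^5.


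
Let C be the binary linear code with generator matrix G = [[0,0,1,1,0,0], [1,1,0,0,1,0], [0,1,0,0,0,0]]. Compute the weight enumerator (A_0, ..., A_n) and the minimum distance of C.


Weight distribution: A_0 = 1, A_1 = 1, A_2 = 2, A_3 = 2, A_4 = 1, A_5 = 1. Minimum distance d = 1.

Enumerate all 2^3 = 8 messages m ∈ F_2^3.
For each, compute codeword c = mG in F_2^6, then tally its weight.
  m = 000 → c = 000000, weight = 0.
  m = 100 → c = 001100, weight = 2.
  m = 010 → c = 110010, weight = 3.
  m = 110 → c = 111110, weight = 5.
  m = 001 → c = 010000, weight = 1.
  m = 101 → c = 011100, weight = 3.
  m = 011 → c = 100010, weight = 2.
  m = 111 → c = 101110, weight = 4.
Tally weights:
  weight 0: 1 codewords.
  weight 1: 1 codewords.
  weight 2: 2 codewords.
  weight 3: 2 codewords.
  weight 4: 1 codewords.
  weight 5: 1 codewords.
Minimum distance d = smallest w > 0 with A_w > 0 = 1.
Sanity: Σ A_w = 8 = 2^3 = 8 ✓.


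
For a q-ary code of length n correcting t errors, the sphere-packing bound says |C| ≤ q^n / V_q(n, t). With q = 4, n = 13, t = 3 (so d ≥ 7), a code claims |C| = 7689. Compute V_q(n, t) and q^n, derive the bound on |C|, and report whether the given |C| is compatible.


V_q(n, t) = 8464, q^n = 67108864, Hamming bound = 7928, |C| = 7689 ≤ bound (satisfied).

Step 1: Compute V_q(n, t) = Σ_{j=0}^3 C(n, j) (q−1)^j.
  j = 0: C(13,0)·(3)^0 = 1·1 = 1.
  j = 1: C(13,1)·(3)^1 = 13·3 = 39.
  j = 2: C(13,2)·(3)^2 = 78·9 = 702.
  j = 3: C(13,3)·(3)^3 = 286·27 = 7722.
  V_q(n, t) = 1 + 39 + 702 + 7722 = 8464.
Step 2: q^n = 4^13 = 67108864.
Step 3: Hamming bound ⌊q^n / V_q(n,t)⌋ = ⌊67108864/8464⌋ = 7928.
Step 4: Compare |C| = 7689 to 7928: satisfied.
The claimed |C| lies below the Hamming bound.


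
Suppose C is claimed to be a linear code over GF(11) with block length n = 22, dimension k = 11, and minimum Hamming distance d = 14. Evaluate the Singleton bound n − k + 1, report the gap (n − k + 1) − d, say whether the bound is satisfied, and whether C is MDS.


Singleton RHS = n − k + 1 = 12, slack = -2, bound violated (no such code; not MDS).

Singleton bound: d ≤ n − k + 1.
Here n = 22, k = 11, so n − k + 1 = 12.
Given d = 14, check d ≤ 12: NO.
Slack = (n − k + 1) − d = -2.
The slack is negative: d = 14 exceeds n − k + 1 = 12 by 2, so the Singleton bound is violated and no linear [22, 11, 14]_11 code can exist. In particular it is not MDS (MDS requires d = n − k + 1 exactly).
Description: the claimed parameters are [22, 11, 14]_11; such a code would be impossible (violates the Singleton bound).


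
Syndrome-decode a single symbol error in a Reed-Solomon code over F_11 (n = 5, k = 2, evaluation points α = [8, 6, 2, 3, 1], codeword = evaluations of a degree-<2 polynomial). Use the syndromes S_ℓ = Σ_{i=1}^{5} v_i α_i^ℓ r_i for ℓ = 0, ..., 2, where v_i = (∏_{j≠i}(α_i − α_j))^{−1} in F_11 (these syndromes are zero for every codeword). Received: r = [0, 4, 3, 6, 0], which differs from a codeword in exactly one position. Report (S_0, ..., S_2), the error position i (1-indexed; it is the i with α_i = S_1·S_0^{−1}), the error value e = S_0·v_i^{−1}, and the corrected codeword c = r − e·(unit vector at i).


S = (6, 4, 10), error at position 1, error magnitude e = 1, c = [10, 4, 3, 6, 0].

Step 1: column multipliers v_i = (∏_{j≠i}(α_i − α_j))^{−1} mod 11.
  i = 1 (α = 8): (8−6)(8−2)(8−3)(8−1) = 2·6·5·7 = 420 ≡ 2, so v_1 = 2^{−1} = 6 (mod 11).
  i = 2 (α = 6): (6−8)(6−2)(6−3)(6−1) = (−2)·4·3·5 = −120 ≡ 1, so v_2 = 1^{−1} = 1 (mod 11).
  i = 3 (α = 2): (2−8)(2−6)(2−3)(2−1) = (−6)·(−4)·(−1)·1 = −24 ≡ 9, so v_3 = 9^{−1} = 5 (mod 11).
  i = 4 (α = 3): (3−8)(3−6)(3−2)(3−1) = (−5)·(−3)·1·2 = 30 ≡ 8, so v_4 = 8^{−1} = 7 (mod 11).
  i = 5 (α = 1): (1−8)(1−6)(1−2)(1−3) = (−7)·(−5)·(−1)·(−2) = 70 ≡ 4, so v_5 = 4^{−1} = 3 (mod 11).
  v = [6, 1, 5, 7, 3].
Step 2: syndromes of r = [0, 4, 3, 6, 0] (all sums mod 11).
  S_0 = Σ v_i r_i = 6·0 + 1·4 + 5·3 + 7·6 + 3·0 = 61 ≡ 6.
  S_1 = Σ v_i α_i r_i = 6·8·0 + 1·6·4 + 5·2·3 + 7·3·6 + 3·1·0 = 180 ≡ 4.
  α_i^2 mod 11 = [9, 3, 4, 9, 1].
  S_2 = Σ v_i α_i^2 r_i = 6·9·0 + 1·3·4 + 5·4·3 + 7·9·6 + 3·1·0 = 450 ≡ 10.
  S = (6, 4, 10) ≠ 0, so r is not a codeword (an error is present).
Step 3: locate the error. For a single error e at position i, S_ℓ = v_i·e·α_i^ℓ, so α_err = S_1/S_0.
  S_0^{−1} = 6^{−1} = 2 (mod 11), so α_err = 4·2 = 8 ≡ 8 = α_1. Error position i = 1.
  Consistency check: S_2/S_1 = 10·3 = 30 ≡ 8 = α_err ✓ (single-error assumption holds).
Step 4: error magnitude e = S_0/v_1 = S_0·∏_{j≠1}(α_1 − α_j) = 6·2 = 12 ≡ 1 (mod 11).
Step 5: correct position 1: c_1 = r_1 − e = 0 − 1 ≡ 10 (mod 11). Hence c = [10, 4, 3, 6, 0].
  Check: interpolating c through the α_i gives m(x) = 8 + 3·x (degree < 2) with m(α_i) = c_i for every i, so c is indeed a codeword.


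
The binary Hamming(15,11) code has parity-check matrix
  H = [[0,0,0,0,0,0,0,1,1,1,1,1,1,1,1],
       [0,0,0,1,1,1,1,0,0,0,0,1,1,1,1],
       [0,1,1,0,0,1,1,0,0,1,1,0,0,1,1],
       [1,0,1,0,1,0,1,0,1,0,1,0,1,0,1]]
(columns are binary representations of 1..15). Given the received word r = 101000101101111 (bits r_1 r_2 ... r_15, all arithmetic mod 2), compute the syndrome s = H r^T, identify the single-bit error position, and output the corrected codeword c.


s = (0, 1, 1, 0)^T, error position = 6, corrected codeword c = 101001101101111

Compute s = H r^T mod 2 one row at a time:
  s_1 = 0 + 1 + 1 + 0 + 1 + 1 + 1 + 1 = 6 ≡ 0 (mod 2).
  s_2 = 0 + 0 + 0 + 1 + 1 + 1 + 1 + 1 = 5 ≡ 1 (mod 2).
  s_3 = 0 + 1 + 0 + 1 + 1 + 0 + 1 + 1 = 5 ≡ 1 (mod 2).
  s_4 = 1 + 1 + 0 + 1 + 1 + 0 + 1 + 1 = 6 ≡ 0 (mod 2).
s = (0, 1, 1, 0)^T — this equals column 6 of H (binary 0110), so error is at position 6.
Correct: flip bit 6 of r = 101000101101111 to get c = 101001101101111.


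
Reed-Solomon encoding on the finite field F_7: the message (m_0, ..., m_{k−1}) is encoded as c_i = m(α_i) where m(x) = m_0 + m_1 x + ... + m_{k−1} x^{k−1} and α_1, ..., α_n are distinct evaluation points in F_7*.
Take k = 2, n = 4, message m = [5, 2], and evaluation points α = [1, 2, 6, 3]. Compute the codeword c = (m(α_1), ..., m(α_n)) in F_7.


c = [0, 2, 3, 4]

Message polynomial: m(x) = 5 + 2·x (mod 7).
For each evaluation point α_i, compute m(α_i) mod 7:
  α_1 = 1: Horner steps 2 → 0, so m(1) = 0.
  α_2 = 2: Horner steps 2 → 2, so m(2) = 2.
  α_3 = 6: Horner steps 2 → 3, so m(6) = 3.
  α_4 = 3: Horner steps 2 → 4, so m(3) = 4.
Codeword c = [0, 2, 3, 4] ∈ F_7^4.


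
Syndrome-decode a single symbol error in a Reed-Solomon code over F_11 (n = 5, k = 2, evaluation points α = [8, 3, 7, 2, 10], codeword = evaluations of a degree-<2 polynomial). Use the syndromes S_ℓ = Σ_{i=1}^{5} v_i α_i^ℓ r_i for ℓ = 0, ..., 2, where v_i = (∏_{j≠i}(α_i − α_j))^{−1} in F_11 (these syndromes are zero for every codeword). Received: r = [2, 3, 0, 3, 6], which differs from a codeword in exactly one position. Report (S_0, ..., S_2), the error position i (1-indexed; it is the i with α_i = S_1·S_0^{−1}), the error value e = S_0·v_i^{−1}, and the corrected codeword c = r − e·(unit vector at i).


S = (10, 9, 7), error at position 4, error magnitude e = 2, c = [2, 3, 0, 1, 6].

Step 1: column multipliers v_i = (∏_{j≠i}(α_i − α_j))^{−1} mod 11.
  i = 1 (α = 8): (8−3)(8−7)(8−2)(8−10) = 5·1·6·(−2) = −60 ≡ 6, so v_1 = 6^{−1} = 2 (mod 11).
  i = 2 (α = 3): (3−8)(3−7)(3−2)(3−10) = (−5)·(−4)·1·(−7) = −140 ≡ 3, so v_2 = 3^{−1} = 4 (mod 11).
  i = 3 (α = 7): (7−8)(7−3)(7−2)(7−10) = (−1)·4·5·(−3) = 60 ≡ 5, so v_3 = 5^{−1} = 9 (mod 11).
  i = 4 (α = 2): (2−8)(2−3)(2−7)(2−10) = (−6)·(−1)·(−5)·(−8) = 240 ≡ 9, so v_4 = 9^{−1} = 5 (mod 11).
  i = 5 (α = 10): (10−8)(10−3)(10−7)(10−2) = 2·7·3·8 = 336 ≡ 6, so v_5 = 6^{−1} = 2 (mod 11).
  v = [2, 4, 9, 5, 2].
Step 2: syndromes of r = [2, 3, 0, 3, 6] (all sums mod 11).
  S_0 = Σ v_i r_i = 2·2 + 4·3 + 9·0 + 5·3 + 2·6 = 43 ≡ 10.
  S_1 = Σ v_i α_i r_i = 2·8·2 + 4·3·3 + 9·7·0 + 5·2·3 + 2·10·6 = 218 ≡ 9.
  α_i^2 mod 11 = [9, 9, 5, 4, 1].
  S_2 = Σ v_i α_i^2 r_i = 2·9·2 + 4·9·3 + 9·5·0 + 5·4·3 + 2·1·6 = 216 ≡ 7.
  S = (10, 9, 7) ≠ 0, so r is not a codeword (an error is present).
Step 3: locate the error. For a single error e at position i, S_ℓ = v_i·e·α_i^ℓ, so α_err = S_1/S_0.
  S_0^{−1} = 10^{−1} = 10 (mod 11), so α_err = 9·10 = 90 ≡ 2 = α_4. Error position i = 4.
  Consistency check: S_2/S_1 = 7·5 = 35 ≡ 2 = α_err ✓ (single-error assumption holds).
Step 4: error magnitude e = S_0/v_4 = S_0·∏_{j≠4}(α_4 − α_j) = 10·9 = 90 ≡ 2 (mod 11).
Step 5: correct position 4: c_4 = r_4 − e = 3 − 2 ≡ 1 (mod 11). Hence c = [2, 3, 0, 1, 6].
  Check: interpolating c through the α_i gives m(x) = 8 + 2·x (degree < 2) with m(α_i) = c_i for every i, so c is indeed a codeword.


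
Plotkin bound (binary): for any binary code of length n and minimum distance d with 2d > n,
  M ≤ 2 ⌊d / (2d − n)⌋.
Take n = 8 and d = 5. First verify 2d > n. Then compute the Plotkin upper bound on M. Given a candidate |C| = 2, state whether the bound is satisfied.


Plotkin bound M ≤ 4; given |C| = 2 ≤ bound (satisfied).

Check applicability: 2d = 10, n = 8.
2d − n = 2 > 0, so Plotkin applies.
Compute d/(2d−n) = 5/2 ≈ 2.5000.
⌊d/(2d−n)⌋ = 2.
Plotkin bound: M ≤ 2·2 = 4.
Given |C| = 2, check: satisfied.
This |C| is below the Plotkin bound.


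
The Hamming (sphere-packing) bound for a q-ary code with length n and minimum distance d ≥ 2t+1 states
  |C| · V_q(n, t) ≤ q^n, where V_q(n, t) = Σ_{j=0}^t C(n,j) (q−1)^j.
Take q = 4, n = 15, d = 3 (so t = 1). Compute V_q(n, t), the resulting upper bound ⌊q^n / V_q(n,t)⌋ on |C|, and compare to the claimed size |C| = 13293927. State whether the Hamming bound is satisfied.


V_q(n, t) = 46, q^n = 1073741824, Hamming bound = 23342213, |C| = 13293927 ≤ bound (satisfied).

Step 1: Compute V_q(n, t) = Σ_{j=0}^1 C(n, j) (q−1)^j.
  j = 0: C(15,0)·(3)^0 = 1·1 = 1.
  j = 1: C(15,1)·(3)^1 = 15·3 = 45.
  V_q(n, t) = 1 + 45 = 46.
Step 2: q^n = 4^15 = 1073741824.
Step 3: Hamming bound ⌊q^n / V_q(n,t)⌋ = ⌊1073741824/46⌋ = 23342213.
Step 4: Compare |C| = 13293927 to 23342213: satisfied.
The claimed |C| lies below the Hamming bound.


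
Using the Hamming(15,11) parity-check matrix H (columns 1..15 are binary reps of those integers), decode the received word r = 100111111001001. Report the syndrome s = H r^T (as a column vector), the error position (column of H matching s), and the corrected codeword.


s = (0, 0, 1, 1)^T, error position = 3, corrected codeword c = 101111111001001

Compute s = H r^T mod 2 one row at a time:
  s_1 = 1 + 1 + 0 + 0 + 1 + 0 + 0 + 1 = 4 ≡ 0 (mod 2).
  s_2 = 1 + 1 + 1 + 1 + 1 + 0 + 0 + 1 = 6 ≡ 0 (mod 2).
  s_3 = 0 + 0 + 1 + 1 + 0 + 0 + 0 + 1 = 3 ≡ 1 (mod 2).
  s_4 = 1 + 0 + 1 + 1 + 1 + 0 + 0 + 1 = 5 ≡ 1 (mod 2).
s = (0, 0, 1, 1)^T — this equals column 3 of H (binary 0011), so error is at position 3.
Correct: flip bit 3 of r = 100111111001001 to get c = 101111111001001.


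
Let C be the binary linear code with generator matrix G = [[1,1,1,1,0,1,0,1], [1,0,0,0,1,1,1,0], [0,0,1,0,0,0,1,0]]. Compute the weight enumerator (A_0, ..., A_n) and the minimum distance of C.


Weight distribution: A_0 = 1, A_2 = 1, A_4 = 3, A_6 = 3. Minimum distance d = 2.

Enumerate all 2^3 = 8 messages m ∈ F_2^3.
For each, compute codeword c = mG in F_2^8, then tally its weight.
  m = 000 → c = 00000000, weight = 0.
  m = 100 → c = 11110101, weight = 6.
  m = 010 → c = 10001110, weight = 4.
  m = 110 → c = 01111011, weight = 6.
  m = 001 → c = 00100010, weight = 2.
  m = 101 → c = 11010111, weight = 6.
  m = 011 → c = 10101100, weight = 4.
  m = 111 → c = 01011001, weight = 4.
Tally weights:
  weight 0: 1 codewords.
  weight 2: 1 codewords.
  weight 4: 3 codewords.
  weight 6: 3 codewords.
Minimum distance d = smallest w > 0 with A_w > 0 = 2.
Sanity: Σ A_w = 8 = 2^3 = 8 ✓.


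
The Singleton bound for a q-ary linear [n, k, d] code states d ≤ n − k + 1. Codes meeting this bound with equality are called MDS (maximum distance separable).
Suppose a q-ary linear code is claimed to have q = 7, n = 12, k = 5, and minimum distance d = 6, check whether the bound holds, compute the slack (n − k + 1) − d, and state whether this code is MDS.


Singleton RHS = n − k + 1 = 8, slack = 2, bound satisfied, not MDS.

Singleton bound: d ≤ n − k + 1.
Here n = 12, k = 5, so n − k + 1 = 8.
Given d = 6, check d ≤ 8: YES.
Slack = (n − k + 1) − d = 2.
The code is NOT MDS (slack = 2 > 0).
Description: the claimed parameters are [12, 5, 6]_7; such a code would be non-MDS.


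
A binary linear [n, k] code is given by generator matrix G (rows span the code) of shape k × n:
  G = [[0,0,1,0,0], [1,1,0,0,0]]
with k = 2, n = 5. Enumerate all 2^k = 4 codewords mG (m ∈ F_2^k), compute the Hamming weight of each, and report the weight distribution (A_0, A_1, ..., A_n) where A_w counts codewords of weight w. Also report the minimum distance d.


Weight distribution: A_0 = 1, A_1 = 1, A_2 = 1, A_3 = 1. Minimum distance d = 1.

Enumerate all 2^2 = 4 messages m ∈ F_2^2.
For each, compute codeword c = mG in F_2^5, then tally its weight.
  m = 00 → c = 00000, weight = 0.
  m = 10 → c = 00100, weight = 1.
  m = 01 → c = 11000, weight = 2.
  m = 11 → c = 11100, weight = 3.
Tally weights:
  weight 0: 1 codewords.
  weight 1: 1 codewords.
  weight 2: 1 codewords.
  weight 3: 1 codewords.
Minimum distance d = smallest w > 0 with A_w > 0 = 1.
Sanity: Σ A_w = 4 = 2^2 = 4 ✓.


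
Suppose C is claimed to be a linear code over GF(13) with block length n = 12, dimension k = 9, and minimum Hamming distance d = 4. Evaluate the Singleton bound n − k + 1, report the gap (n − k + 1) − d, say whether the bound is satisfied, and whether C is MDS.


Singleton RHS = n − k + 1 = 4, slack = 0, bound satisfied, MDS.

Singleton bound: d ≤ n − k + 1.
Here n = 12, k = 9, so n − k + 1 = 4.
Given d = 4, check d ≤ 4: YES.
Slack = (n − k + 1) − d = 0.
The code is MDS (slack = 0).
Description: the claimed parameters are [12, 9, 4]_13; such a code would be MDS (meets Singleton bound).


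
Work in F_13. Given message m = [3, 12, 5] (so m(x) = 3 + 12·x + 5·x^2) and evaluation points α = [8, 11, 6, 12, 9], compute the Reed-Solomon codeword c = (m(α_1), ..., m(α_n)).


c = [3, 12, 8, 9, 9]

Message polynomial: m(x) = 3 + 12·x + 5·x^2 (mod 13).
For each evaluation point α_i, compute m(α_i) mod 13:
  α_1 = 8: Horner steps 5 → 0 → 3, so m(8) = 3.
  α_2 = 11: Horner steps 5 → 2 → 12, so m(11) = 12.
  α_3 = 6: Horner steps 5 → 3 → 8, so m(6) = 8.
  α_4 = 12: Horner steps 5 → 7 → 9, so m(12) = 9.
  α_5 = 9: Horner steps 5 → 5 → 9, so m(9) = 9.
Codeword c = [3, 12, 8, 9, 9] ∈ F_13^5.


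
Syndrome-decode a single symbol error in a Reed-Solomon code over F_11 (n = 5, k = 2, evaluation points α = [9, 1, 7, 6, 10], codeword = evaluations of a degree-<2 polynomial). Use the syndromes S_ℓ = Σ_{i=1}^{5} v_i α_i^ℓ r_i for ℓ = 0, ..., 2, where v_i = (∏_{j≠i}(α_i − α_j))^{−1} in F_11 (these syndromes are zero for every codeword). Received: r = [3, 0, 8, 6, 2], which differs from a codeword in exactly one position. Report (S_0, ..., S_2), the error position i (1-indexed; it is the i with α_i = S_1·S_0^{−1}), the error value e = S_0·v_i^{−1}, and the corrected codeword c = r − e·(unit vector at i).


S = (1, 7, 5), error at position 3, error magnitude e = 3, c = [3, 0, 5, 6, 2].

Step 1: column multipliers v_i = (∏_{j≠i}(α_i − α_j))^{−1} mod 11.
  i = 1 (α = 9): (9−1)(9−7)(9−6)(9−10) = 8·2·3·(−1) = −48 ≡ 7, so v_1 = 7^{−1} = 8 (mod 11).
  i = 2 (α = 1): (1−9)(1−7)(1−6)(1−10) = (−8)·(−6)·(−5)·(−9) = 2160 ≡ 4, so v_2 = 4^{−1} = 3 (mod 11).
  i = 3 (α = 7): (7−9)(7−1)(7−6)(7−10) = (−2)·6·1·(−3) = 36 ≡ 3, so v_3 = 3^{−1} = 4 (mod 11).
  i = 4 (α = 6): (6−9)(6−1)(6−7)(6−10) = (−3)·5·(−1)·(−4) = −60 ≡ 6, so v_4 = 6^{−1} = 2 (mod 11).
  i = 5 (α = 10): (10−9)(10−1)(10−7)(10−6) = 1·9·3·4 = 108 ≡ 9, so v_5 = 9^{−1} = 5 (mod 11).
  v = [8, 3, 4, 2, 5].
Step 2: syndromes of r = [3, 0, 8, 6, 2] (all sums mod 11).
  S_0 = Σ v_i r_i = 8·3 + 3·0 + 4·8 + 2·6 + 5·2 = 78 ≡ 1.
  S_1 = Σ v_i α_i r_i = 8·9·3 + 3·1·0 + 4·7·8 + 2·6·6 + 5·10·2 = 612 ≡ 7.
  α_i^2 mod 11 = [4, 1, 5, 3, 1].
  S_2 = Σ v_i α_i^2 r_i = 8·4·3 + 3·1·0 + 4·5·8 + 2·3·6 + 5·1·2 = 302 ≡ 5.
  S = (1, 7, 5) ≠ 0, so r is not a codeword (an error is present).
Step 3: locate the error. For a single error e at position i, S_ℓ = v_i·e·α_i^ℓ, so α_err = S_1/S_0.
  S_0^{−1} = 1^{−1} = 1 (mod 11), so α_err = 7·1 = 7 ≡ 7 = α_3. Error position i = 3.
  Consistency check: S_2/S_1 = 5·8 = 40 ≡ 7 = α_err ✓ (single-error assumption holds).
Step 4: error magnitude e = S_0/v_3 = S_0·∏_{j≠3}(α_3 − α_j) = 1·3 = 3 ≡ 3 (mod 11).
Step 5: correct position 3: c_3 = r_3 − e = 8 − 3 ≡ 5 (mod 11). Hence c = [3, 0, 5, 6, 2].
  Check: interpolating c through the α_i gives m(x) = 1 + 10·x (degree < 2) with m(α_i) = c_i for every i, so c is indeed a codeword.


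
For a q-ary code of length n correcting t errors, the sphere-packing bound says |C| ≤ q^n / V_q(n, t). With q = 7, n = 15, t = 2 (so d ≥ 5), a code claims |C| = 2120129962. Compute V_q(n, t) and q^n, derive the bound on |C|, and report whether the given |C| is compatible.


V_q(n, t) = 3871, q^n = 4747561509943, Hamming bound = 1226443169, |C| = 2120129962 > bound (violated).

Step 1: Compute V_q(n, t) = Σ_{j=0}^2 C(n, j) (q−1)^j.
  j = 0: C(15,0)·(6)^0 = 1·1 = 1.
  j = 1: C(15,1)·(6)^1 = 15·6 = 90.
  j = 2: C(15,2)·(6)^2 = 105·36 = 3780.
  V_q(n, t) = 1 + 90 + 3780 = 3871.
Step 2: q^n = 7^15 = 4747561509943.
Step 3: Hamming bound ⌊q^n / V_q(n,t)⌋ = ⌊4747561509943/3871⌋ = 1226443169.
Step 4: Compare |C| = 2120129962 to 1226443169: violated.
The claimed |C| lies above the Hamming bound, so no 7-ary code of length 15 with d ≥ 5 can have 2120129962 codewords.


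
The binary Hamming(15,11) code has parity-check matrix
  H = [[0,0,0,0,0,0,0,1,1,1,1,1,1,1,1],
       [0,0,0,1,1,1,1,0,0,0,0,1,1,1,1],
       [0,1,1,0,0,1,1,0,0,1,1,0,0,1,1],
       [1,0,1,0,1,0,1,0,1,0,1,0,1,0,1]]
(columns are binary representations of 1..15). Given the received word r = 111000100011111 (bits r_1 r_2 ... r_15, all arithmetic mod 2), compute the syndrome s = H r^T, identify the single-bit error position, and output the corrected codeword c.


s = (1, 1, 0, 0)^T, error position = 12, corrected codeword c = 111000100010111

Compute s = H r^T mod 2 one row at a time:
  s_1 = 0 + 0 + 0 + 1 + 1 + 1 + 1 + 1 = 5 ≡ 1 (mod 2).
  s_2 = 0 + 0 + 0 + 1 + 1 + 1 + 1 + 1 = 5 ≡ 1 (mod 2).
  s_3 = 1 + 1 + 0 + 1 + 0 + 1 + 1 + 1 = 6 ≡ 0 (mod 2).
  s_4 = 1 + 1 + 0 + 1 + 0 + 1 + 1 + 1 = 6 ≡ 0 (mod 2).
s = (1, 1, 0, 0)^T — this equals column 12 of H (binary 1100), so error is at position 12.
Correct: flip bit 12 of r = 111000100011111 to get c = 111000100010111.


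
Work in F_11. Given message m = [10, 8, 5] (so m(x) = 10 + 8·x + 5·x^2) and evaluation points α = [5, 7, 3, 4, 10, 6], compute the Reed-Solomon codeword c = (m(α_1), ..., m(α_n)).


c = [10, 3, 2, 1, 7, 7]

Message polynomial: m(x) = 10 + 8·x + 5·x^2 (mod 11).
For each evaluation point α_i, compute m(α_i) mod 11:
  α_1 = 5: Horner steps 5 → 0 → 10, so m(5) = 10.
  α_2 = 7: Horner steps 5 → 10 → 3, so m(7) = 3.
  α_3 = 3: Horner steps 5 → 1 → 2, so m(3) = 2.
  α_4 = 4: Horner steps 5 → 6 → 1, so m(4) = 1.
  α_5 = 10: Horner steps 5 → 3 → 7, so m(10) = 7.
  α_6 = 6: Horner steps 5 → 5 → 7, so m(6) = 7.
Codeword c = [10, 3, 2, 1, 7, 7] ∈ F_11^6.


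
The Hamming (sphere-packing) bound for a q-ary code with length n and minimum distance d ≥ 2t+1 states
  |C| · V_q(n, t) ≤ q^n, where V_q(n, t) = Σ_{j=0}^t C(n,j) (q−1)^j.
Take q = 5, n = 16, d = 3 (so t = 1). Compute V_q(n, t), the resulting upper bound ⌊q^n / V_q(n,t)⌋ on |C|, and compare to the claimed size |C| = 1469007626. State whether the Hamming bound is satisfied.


V_q(n, t) = 65, q^n = 152587890625, Hamming bound = 2347506009, |C| = 1469007626 ≤ bound (satisfied).

Step 1: Compute V_q(n, t) = Σ_{j=0}^1 C(n, j) (q−1)^j.
  j = 0: C(16,0)·(4)^0 = 1·1 = 1.
  j = 1: C(16,1)·(4)^1 = 16·4 = 64.
  V_q(n, t) = 1 + 64 = 65.
Step 2: q^n = 5^16 = 152587890625.
Step 3: Hamming bound ⌊q^n / V_q(n,t)⌋ = ⌊152587890625/65⌋ = 2347506009.
Step 4: Compare |C| = 1469007626 to 2347506009: satisfied.
The claimed |C| lies below the Hamming bound.


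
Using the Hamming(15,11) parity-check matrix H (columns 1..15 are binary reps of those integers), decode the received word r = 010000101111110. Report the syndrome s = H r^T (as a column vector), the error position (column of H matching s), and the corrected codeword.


s = (0, 0, 1, 0)^T, error position = 2, corrected codeword c = 000000101111110

Compute s = H r^T mod 2 one row at a time:
  s_1 = 0 + 1 + 1 + 1 + 1 + 1 + 1 + 0 = 6 ≡ 0 (mod 2).
  s_2 = 0 + 0 + 0 + 1 + 1 + 1 + 1 + 0 = 4 ≡ 0 (mod 2).
  s_3 = 1 + 0 + 0 + 1 + 1 + 1 + 1 + 0 = 5 ≡ 1 (mod 2).
  s_4 = 0 + 0 + 0 + 1 + 1 + 1 + 1 + 0 = 4 ≡ 0 (mod 2).
s = (0, 0, 1, 0)^T — this equals column 2 of H (binary 0010), so error is at position 2.
Correct: flip bit 2 of r = 010000101111110 to get c = 000000101111110.


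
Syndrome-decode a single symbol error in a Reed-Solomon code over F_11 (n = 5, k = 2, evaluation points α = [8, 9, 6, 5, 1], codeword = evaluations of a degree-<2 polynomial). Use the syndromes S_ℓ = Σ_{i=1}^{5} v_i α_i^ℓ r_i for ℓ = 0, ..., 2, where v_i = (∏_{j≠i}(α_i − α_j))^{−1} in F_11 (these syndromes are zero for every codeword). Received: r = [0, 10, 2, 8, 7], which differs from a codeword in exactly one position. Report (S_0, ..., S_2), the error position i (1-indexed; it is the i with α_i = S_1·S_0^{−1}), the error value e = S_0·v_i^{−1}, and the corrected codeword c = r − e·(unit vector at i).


S = (7, 2, 10), error at position 4, error magnitude e = 5, c = [0, 10, 2, 3, 7].

Step 1: column multipliers v_i = (∏_{j≠i}(α_i − α_j))^{−1} mod 11.
  i = 1 (α = 8): (8−9)(8−6)(8−5)(8−1) = (−1)·2·3·7 = −42 ≡ 2, so v_1 = 2^{−1} = 6 (mod 11).
  i = 2 (α = 9): (9−8)(9−6)(9−5)(9−1) = 1·3·4·8 = 96 ≡ 8, so v_2 = 8^{−1} = 7 (mod 11).
  i = 3 (α = 6): (6−8)(6−9)(6−5)(6−1) = (−2)·(−3)·1·5 = 30 ≡ 8, so v_3 = 8^{−1} = 7 (mod 11).
  i = 4 (α = 5): (5−8)(5−9)(5−6)(5−1) = (−3)·(−4)·(−1)·4 = −48 ≡ 7, so v_4 = 7^{−1} = 8 (mod 11).
  i = 5 (α = 1): (1−8)(1−9)(1−6)(1−5) = (−7)·(−8)·(−5)·(−4) = 1120 ≡ 9, so v_5 = 9^{−1} = 5 (mod 11).
  v = [6, 7, 7, 8, 5].
Step 2: syndromes of r = [0, 10, 2, 8, 7] (all sums mod 11).
  S_0 = Σ v_i r_i = 6·0 + 7·10 + 7·2 + 8·8 + 5·7 = 183 ≡ 7.
  S_1 = Σ v_i α_i r_i = 6·8·0 + 7·9·10 + 7·6·2 + 8·5·8 + 5·1·7 = 1069 ≡ 2.
  α_i^2 mod 11 = [9, 4, 3, 3, 1].
  S_2 = Σ v_i α_i^2 r_i = 6·9·0 + 7·4·10 + 7·3·2 + 8·3·8 + 5·1·7 = 549 ≡ 10.
  S = (7, 2, 10) ≠ 0, so r is not a codeword (an error is present).
Step 3: locate the error. For a single error e at position i, S_ℓ = v_i·e·α_i^ℓ, so α_err = S_1/S_0.
  S_0^{−1} = 7^{−1} = 8 (mod 11), so α_err = 2·8 = 16 ≡ 5 = α_4. Error position i = 4.
  Consistency check: S_2/S_1 = 10·6 = 60 ≡ 5 = α_err ✓ (single-error assumption holds).
Step 4: error magnitude e = S_0/v_4 = S_0·∏_{j≠4}(α_4 − α_j) = 7·7 = 49 ≡ 5 (mod 11).
Step 5: correct position 4: c_4 = r_4 − e = 8 − 5 ≡ 3 (mod 11). Hence c = [0, 10, 2, 3, 7].
  Check: interpolating c through the α_i gives m(x) = 8 + 10·x (degree < 2) with m(α_i) = c_i for every i, so c is indeed a codeword.


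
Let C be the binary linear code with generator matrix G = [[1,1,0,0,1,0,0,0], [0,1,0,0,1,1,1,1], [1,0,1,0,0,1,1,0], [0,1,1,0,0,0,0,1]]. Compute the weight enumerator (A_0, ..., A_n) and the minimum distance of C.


Weight distribution: A_0 = 1, A_1 = 1, A_2 = 2, A_3 = 2, A_4 = 5, A_5 = 5. Minimum distance d = 1.

Enumerate all 2^4 = 16 messages m ∈ F_2^4.
For each, compute codeword c = mG in F_2^8, then tally its weight.
  m = 0000 → c = 00000000, weight = 0.
  m = 1000 → c = 11001000, weight = 3.
  m = 0100 → c = 01001111, weight = 5.
  m = 1100 → c = 10000111, weight = 4.
  m = 0010 → c = 10100110, weight = 4.
  m = 1010 → c = 01101110, weight = 5.
  m = 0110 → c = 11101001, weight = 5.
  m = 1110 → c = 00100001, weight = 2.
  m = 0001 → c = 01100001, weight = 3.
  m = 1001 → c = 10101001, weight = 4.
  m = 0101 → c = 00101110, weight = 4.
  m = 1101 → c = 11100110, weight = 5.
  m = 0011 → c = 11000111, weight = 5.
  m = 1011 → c = 00001111, weight = 4.
  m = 0111 → c = 10001000, weight = 2.
  m = 1111 → c = 01000000, weight = 1.
Tally weights:
  weight 0: 1 codewords.
  weight 1: 1 codewords.
  weight 2: 2 codewords.
  weight 3: 2 codewords.
  weight 4: 5 codewords.
  weight 5: 5 codewords.
Minimum distance d = smallest w > 0 with A_w > 0 = 1.
Sanity: Σ A_w = 16 = 2^4 = 16 ✓.


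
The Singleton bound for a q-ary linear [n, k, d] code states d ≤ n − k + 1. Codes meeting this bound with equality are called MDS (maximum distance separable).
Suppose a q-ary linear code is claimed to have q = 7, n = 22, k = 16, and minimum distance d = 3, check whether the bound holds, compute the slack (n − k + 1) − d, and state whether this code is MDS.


Singleton RHS = n − k + 1 = 7, slack = 4, bound satisfied, not MDS.

Singleton bound: d ≤ n − k + 1.
Here n = 22, k = 16, so n − k + 1 = 7.
Given d = 3, check d ≤ 7: YES.
Slack = (n − k + 1) − d = 4.
The code is NOT MDS (slack = 4 > 0).
Description: the claimed parameters are [22, 16, 3]_7; such a code would be non-MDS.


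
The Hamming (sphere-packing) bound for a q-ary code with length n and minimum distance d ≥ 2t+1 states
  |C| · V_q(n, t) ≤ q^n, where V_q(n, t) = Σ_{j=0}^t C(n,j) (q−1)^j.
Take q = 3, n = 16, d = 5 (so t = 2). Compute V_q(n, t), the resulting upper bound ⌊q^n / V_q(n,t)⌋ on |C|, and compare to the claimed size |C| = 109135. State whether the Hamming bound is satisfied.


V_q(n, t) = 513, q^n = 43046721, Hamming bound = 83911, |C| = 109135 > bound (violated).

Step 1: Compute V_q(n, t) = Σ_{j=0}^2 C(n, j) (q−1)^j.
  j = 0: C(16,0)·(2)^0 = 1·1 = 1.
  j = 1: C(16,1)·(2)^1 = 16·2 = 32.
  j = 2: C(16,2)·(2)^2 = 120·4 = 480.
  V_q(n, t) = 1 + 32 + 480 = 513.
Step 2: q^n = 3^16 = 43046721.
Step 3: Hamming bound ⌊q^n / V_q(n,t)⌋ = ⌊43046721/513⌋ = 83911.
Step 4: Compare |C| = 109135 to 83911: violated.
The claimed |C| lies above the Hamming bound, so no 3-ary code of length 16 with d ≥ 5 can have 109135 codewords.


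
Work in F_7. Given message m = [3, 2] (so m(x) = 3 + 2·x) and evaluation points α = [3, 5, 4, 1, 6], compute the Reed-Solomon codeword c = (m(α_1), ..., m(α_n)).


c = [2, 6, 4, 5, 1]

Message polynomial: m(x) = 3 + 2·x (mod 7).
For each evaluation point α_i, compute m(α_i) mod 7:
  α_1 = 3: Horner steps 2 → 2, so m(3) = 2.
  α_2 = 5: Horner steps 2 → 6, so m(5) = 6.
  α_3 = 4: Horner steps 2 → 4, so m(4) = 4.
  α_4 = 1: Horner steps 2 → 5, so m(1) = 5.
  α_5 = 6: Horner steps 2 → 1, so m(6) = 1.
Codeword c = [2, 6, 4, 5, 1] ∈ F_7^5.


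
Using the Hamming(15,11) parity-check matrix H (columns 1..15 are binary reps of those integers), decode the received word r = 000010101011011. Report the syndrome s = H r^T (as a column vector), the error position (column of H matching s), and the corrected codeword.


s = (1, 1, 0, 1)^T, error position = 13, corrected codeword c = 000010101011111

Compute s = H r^T mod 2 one row at a time:
  s_1 = 0 + 1 + 0 + 1 + 1 + 0 + 1 + 1 = 5 ≡ 1 (mod 2).
  s_2 = 0 + 1 + 0 + 1 + 1 + 0 + 1 + 1 = 5 ≡ 1 (mod 2).
  s_3 = 0 + 0 + 0 + 1 + 0 + 1 + 1 + 1 = 4 ≡ 0 (mod 2).
  s_4 = 0 + 0 + 1 + 1 + 1 + 1 + 0 + 1 = 5 ≡ 1 (mod 2).
s = (1, 1, 0, 1)^T — this equals column 13 of H (binary 1101), so error is at position 13.
Correct: flip bit 13 of r = 000010101011011 to get c = 000010101011111.


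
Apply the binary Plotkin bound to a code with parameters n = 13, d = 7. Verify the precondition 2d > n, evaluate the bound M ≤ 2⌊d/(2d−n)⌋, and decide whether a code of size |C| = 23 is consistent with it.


Plotkin bound M ≤ 14; given |C| = 23 > bound (violated).

Check applicability: 2d = 14, n = 13.
2d − n = 1 > 0, so Plotkin applies.
Compute d/(2d−n) = 7/1 ≈ 7.0000.
⌊d/(2d−n)⌋ = 7.
Plotkin bound: M ≤ 2·7 = 14.
Given |C| = 23, check: VIOLATED.
This |C| is above the Plotkin bound, so no binary code with n = 13, d = 7 and 23 codewords exists.


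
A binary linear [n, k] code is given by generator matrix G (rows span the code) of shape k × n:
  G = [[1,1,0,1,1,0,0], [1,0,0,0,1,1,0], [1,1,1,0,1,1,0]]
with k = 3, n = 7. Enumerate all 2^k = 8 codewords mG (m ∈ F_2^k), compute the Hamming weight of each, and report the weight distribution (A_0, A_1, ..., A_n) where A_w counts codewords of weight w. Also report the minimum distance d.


Weight distribution: A_0 = 1, A_2 = 1, A_3 = 3, A_4 = 2, A_5 = 1. Minimum distance d = 2.

Enumerate all 2^3 = 8 messages m ∈ F_2^3.
For each, compute codeword c = mG in F_2^7, then tally its weight.
  m = 000 → c = 0000000, weight = 0.
  m = 100 → c = 1101100, weight = 4.
  m = 010 → c = 1000110, weight = 3.
  m = 110 → c = 0101010, weight = 3.
  m = 001 → c = 1110110, weight = 5.
  m = 101 → c = 0011010, weight = 3.
  m = 011 → c = 0110000, weight = 2.
  m = 111 → c = 1011100, weight = 4.
Tally weights:
  weight 0: 1 codewords.
  weight 2: 1 codewords.
  weight 3: 3 codewords.
  weight 4: 2 codewords.
  weight 5: 1 codewords.
Minimum distance d = smallest w > 0 with A_w > 0 = 2.
Sanity: Σ A_w = 8 = 2^3 = 8 ✓.


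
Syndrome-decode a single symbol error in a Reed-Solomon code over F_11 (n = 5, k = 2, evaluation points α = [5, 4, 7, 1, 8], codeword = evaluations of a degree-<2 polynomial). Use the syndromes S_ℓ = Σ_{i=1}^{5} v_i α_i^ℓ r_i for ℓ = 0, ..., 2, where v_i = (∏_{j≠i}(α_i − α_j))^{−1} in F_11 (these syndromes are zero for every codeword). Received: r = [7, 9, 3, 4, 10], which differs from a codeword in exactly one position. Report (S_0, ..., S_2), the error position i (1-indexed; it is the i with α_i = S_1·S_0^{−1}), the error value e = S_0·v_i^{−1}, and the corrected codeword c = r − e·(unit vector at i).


S = (6, 4, 10), error at position 5, error magnitude e = 9, c = [7, 9, 3, 4, 1].

Step 1: column multipliers v_i = (∏_{j≠i}(α_i − α_j))^{−1} mod 11.
  i = 1 (α = 5): (5−4)(5−7)(5−1)(5−8) = 1·(−2)·4·(−3) = 24 ≡ 2, so v_1 = 2^{−1} = 6 (mod 11).
  i = 2 (α = 4): (4−5)(4−7)(4−1)(4−8) = (−1)·(−3)·3·(−4) = −36 ≡ 8, so v_2 = 8^{−1} = 7 (mod 11).
  i = 3 (α = 7): (7−5)(7−4)(7−1)(7−8) = 2·3·6·(−1) = −36 ≡ 8, so v_3 = 8^{−1} = 7 (mod 11).
  i = 4 (α = 1): (1−5)(1−4)(1−7)(1−8) = (−4)·(−3)·(−6)·(−7) = 504 ≡ 9, so v_4 = 9^{−1} = 5 (mod 11).
  i = 5 (α = 8): (8−5)(8−4)(8−7)(8−1) = 3·4·1·7 = 84 ≡ 7, so v_5 = 7^{−1} = 8 (mod 11).
  v = [6, 7, 7, 5, 8].
Step 2: syndromes of r = [7, 9, 3, 4, 10] (all sums mod 11).
  S_0 = Σ v_i r_i = 6·7 + 7·9 + 7·3 + 5·4 + 8·10 = 226 ≡ 6.
  S_1 = Σ v_i α_i r_i = 6·5·7 + 7·4·9 + 7·7·3 + 5·1·4 + 8·8·10 = 1269 ≡ 4.
  α_i^2 mod 11 = [3, 5, 5, 1, 9].
  S_2 = Σ v_i α_i^2 r_i = 6·3·7 + 7·5·9 + 7·5·3 + 5·1·4 + 8·9·10 = 1286 ≡ 10.
  S = (6, 4, 10) ≠ 0, so r is not a codeword (an error is present).
Step 3: locate the error. For a single error e at position i, S_ℓ = v_i·e·α_i^ℓ, so α_err = S_1/S_0.
  S_0^{−1} = 6^{−1} = 2 (mod 11), so α_err = 4·2 = 8 ≡ 8 = α_5. Error position i = 5.
  Consistency check: S_2/S_1 = 10·3 = 30 ≡ 8 = α_err ✓ (single-error assumption holds).
Step 4: error magnitude e = S_0/v_5 = S_0·∏_{j≠5}(α_5 − α_j) = 6·7 = 42 ≡ 9 (mod 11).
Step 5: correct position 5: c_5 = r_5 − e = 10 − 9 ≡ 1 (mod 11). Hence c = [7, 9, 3, 4, 1].
  Check: interpolating c through the α_i gives m(x) = 6 + 9·x (degree < 2) with m(α_i) = c_i for every i, so c is indeed a codeword.


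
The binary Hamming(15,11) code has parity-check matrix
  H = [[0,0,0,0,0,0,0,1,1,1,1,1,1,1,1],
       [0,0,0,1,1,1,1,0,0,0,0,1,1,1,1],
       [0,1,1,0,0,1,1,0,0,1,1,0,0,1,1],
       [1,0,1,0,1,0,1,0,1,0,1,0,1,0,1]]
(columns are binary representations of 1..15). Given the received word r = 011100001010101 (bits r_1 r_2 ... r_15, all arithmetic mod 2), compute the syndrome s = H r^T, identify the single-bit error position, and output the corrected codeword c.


s = (0, 1, 0, 1)^T, error position = 5, corrected codeword c = 011110001010101

Compute s = H r^T mod 2 one row at a time:
  s_1 = 0 + 1 + 0 + 1 + 0 + 1 + 0 + 1 = 4 ≡ 0 (mod 2).
  s_2 = 1 + 0 + 0 + 0 + 0 + 1 + 0 + 1 = 3 ≡ 1 (mod 2).
  s_3 = 1 + 1 + 0 + 0 + 0 + 1 + 0 + 1 = 4 ≡ 0 (mod 2).
  s_4 = 0 + 1 + 0 + 0 + 1 + 1 + 1 + 1 = 5 ≡ 1 (mod 2).
s = (0, 1, 0, 1)^T — this equals column 5 of H (binary 0101), so error is at position 5.
Correct: flip bit 5 of r = 011100001010101 to get c = 011110001010101.


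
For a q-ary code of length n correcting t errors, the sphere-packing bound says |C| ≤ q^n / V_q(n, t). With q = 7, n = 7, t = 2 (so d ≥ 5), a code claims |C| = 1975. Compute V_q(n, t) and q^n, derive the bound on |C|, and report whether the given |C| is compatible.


V_q(n, t) = 799, q^n = 823543, Hamming bound = 1030, |C| = 1975 > bound (violated).

Step 1: Compute V_q(n, t) = Σ_{j=0}^2 C(n, j) (q−1)^j.
  j = 0: C(7,0)·(6)^0 = 1·1 = 1.
  j = 1: C(7,1)·(6)^1 = 7·6 = 42.
  j = 2: C(7,2)·(6)^2 = 21·36 = 756.
  V_q(n, t) = 1 + 42 + 756 = 799.
Step 2: q^n = 7^7 = 823543.
Step 3: Hamming bound ⌊q^n / V_q(n,t)⌋ = ⌊823543/799⌋ = 1030.
Step 4: Compare |C| = 1975 to 1030: violated.
The claimed |C| lies above the Hamming bound, so no 7-ary code of length 7 with d ≥ 5 can have 1975 codewords.


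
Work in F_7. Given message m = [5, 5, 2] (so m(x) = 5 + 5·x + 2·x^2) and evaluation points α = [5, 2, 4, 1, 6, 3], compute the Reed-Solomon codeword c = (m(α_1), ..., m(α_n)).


c = [3, 2, 1, 5, 2, 3]

Message polynomial: m(x) = 5 + 5·x + 2·x^2 (mod 7).
For each evaluation point α_i, compute m(α_i) mod 7:
  α_1 = 5: Horner steps 2 → 1 → 3, so m(5) = 3.
  α_2 = 2: Horner steps 2 → 2 → 2, so m(2) = 2.
  α_3 = 4: Horner steps 2 → 6 → 1, so m(4) = 1.
  α_4 = 1: Horner steps 2 → 0 → 5, so m(1) = 5.
  α_5 = 6: Horner steps 2 → 3 → 2, so m(6) = 2.
  α_6 = 3: Horner steps 2 → 4 → 3, so m(3) = 3.
Codeword c = [3, 2, 1, 5, 2, 3] ∈ F_7^6.


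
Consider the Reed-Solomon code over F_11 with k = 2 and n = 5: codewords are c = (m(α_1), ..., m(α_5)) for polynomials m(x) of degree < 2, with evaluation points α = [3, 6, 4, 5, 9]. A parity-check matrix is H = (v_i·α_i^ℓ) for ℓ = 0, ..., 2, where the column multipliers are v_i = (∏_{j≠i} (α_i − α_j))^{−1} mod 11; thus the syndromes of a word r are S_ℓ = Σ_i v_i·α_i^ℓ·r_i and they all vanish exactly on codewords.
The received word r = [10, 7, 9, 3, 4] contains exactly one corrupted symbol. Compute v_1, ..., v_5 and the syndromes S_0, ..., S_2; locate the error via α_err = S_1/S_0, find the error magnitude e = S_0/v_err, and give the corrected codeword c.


S = (9, 1, 5), error at position 4, error magnitude e = 6, c = [10, 7, 9, 8, 4].

Step 1: column multipliers v_i = (∏_{j≠i}(α_i − α_j))^{−1} mod 11.
  i = 1 (α = 3): (3−6)(3−4)(3−5)(3−9) = (−3)·(−1)·(−2)·(−6) = 36 ≡ 3, so v_1 = 3^{−1} = 4 (mod 11).
  i = 2 (α = 6): (6−3)(6−4)(6−5)(6−9) = 3·2·1·(−3) = −18 ≡ 4, so v_2 = 4^{−1} = 3 (mod 11).
  i = 3 (α = 4): (4−3)(4−6)(4−5)(4−9) = 1·(−2)·(−1)·(−5) = −10 ≡ 1, so v_3 = 1^{−1} = 1 (mod 11).
  i = 4 (α = 5): (5−3)(5−6)(5−4)(5−9) = 2·(−1)·1·(−4) = 8 ≡ 8, so v_4 = 8^{−1} = 7 (mod 11).
  i = 5 (α = 9): (9−3)(9−6)(9−4)(9−5) = 6·3·5·4 = 360 ≡ 8, so v_5 = 8^{−1} = 7 (mod 11).
  v = [4, 3, 1, 7, 7].
Step 2: syndromes of r = [10, 7, 9, 3, 4] (all sums mod 11).
  S_0 = Σ v_i r_i = 4·10 + 3·7 + 1·9 + 7·3 + 7·4 = 119 ≡ 9.
  S_1 = Σ v_i α_i r_i = 4·3·10 + 3·6·7 + 1·4·9 + 7·5·3 + 7·9·4 = 639 ≡ 1.
  α_i^2 mod 11 = [9, 3, 5, 3, 4].
  S_2 = Σ v_i α_i^2 r_i = 4·9·10 + 3·3·7 + 1·5·9 + 7·3·3 + 7·4·4 = 643 ≡ 5.
  S = (9, 1, 5) ≠ 0, so r is not a codeword (an error is present).
Step 3: locate the error. For a single error e at position i, S_ℓ = v_i·e·α_i^ℓ, so α_err = S_1/S_0.
  S_0^{−1} = 9^{−1} = 5 (mod 11), so α_err = 1·5 = 5 ≡ 5 = α_4. Error position i = 4.
  Consistency check: S_2/S_1 = 5·1 = 5 ≡ 5 = α_err ✓ (single-error assumption holds).
Step 4: error magnitude e = S_0/v_4 = S_0·∏_{j≠4}(α_4 − α_j) = 9·8 = 72 ≡ 6 (mod 11).
Step 5: correct position 4: c_4 = r_4 − e = 3 − 6 ≡ 8 (mod 11). Hence c = [10, 7, 9, 8, 4].
  Check: interpolating c through the α_i gives m(x) = 2 + 10·x (degree < 2) with m(α_i) = c_i for every i, so c is indeed a codeword.


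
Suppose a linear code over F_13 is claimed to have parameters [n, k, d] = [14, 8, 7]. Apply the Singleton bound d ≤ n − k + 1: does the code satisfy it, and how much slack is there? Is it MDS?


Singleton RHS = n − k + 1 = 7, slack = 0, bound satisfied, MDS.

Singleton bound: d ≤ n − k + 1.
Here n = 14, k = 8, so n − k + 1 = 7.
Given d = 7, check d ≤ 7: YES.
Slack = (n − k + 1) − d = 0.
The code is MDS (slack = 0).
Description: the claimed parameters are [14, 8, 7]_13; such a code would be MDS (meets Singleton bound).


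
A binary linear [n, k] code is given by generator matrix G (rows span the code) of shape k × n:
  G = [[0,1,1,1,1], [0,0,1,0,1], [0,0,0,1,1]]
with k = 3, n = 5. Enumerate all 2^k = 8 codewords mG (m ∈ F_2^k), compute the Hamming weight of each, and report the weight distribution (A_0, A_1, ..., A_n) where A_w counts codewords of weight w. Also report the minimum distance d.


Weight distribution: A_0 = 1, A_2 = 6, A_4 = 1. Minimum distance d = 2.

Enumerate all 2^3 = 8 messages m ∈ F_2^3.
For each, compute codeword c = mG in F_2^5, then tally its weight.
  m = 000 → c = 00000, weight = 0.
  m = 100 → c = 01111, weight = 4.
  m = 010 → c = 00101, weight = 2.
  m = 110 → c = 01010, weight = 2.
  m = 001 → c = 00011, weight = 2.
  m = 101 → c = 01100, weight = 2.
  m = 011 → c = 00110, weight = 2.
  m = 111 → c = 01001, weight = 2.
Tally weights:
  weight 0: 1 codewords.
  weight 2: 6 codewords.
  weight 4: 1 codewords.
Minimum distance d = smallest w > 0 with A_w > 0 = 2.
Sanity: Σ A_w = 8 = 2^3 = 8 ✓.


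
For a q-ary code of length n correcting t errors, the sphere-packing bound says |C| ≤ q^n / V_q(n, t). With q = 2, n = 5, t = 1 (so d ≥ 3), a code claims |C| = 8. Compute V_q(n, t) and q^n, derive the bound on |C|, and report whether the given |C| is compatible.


V_q(n, t) = 6, q^n = 32, Hamming bound = 5, |C| = 8 > bound (violated).

Step 1: Compute V_q(n, t) = Σ_{j=0}^1 C(n, j) (q−1)^j.
  j = 0: C(5,0)·(1)^0 = 1·1 = 1.
  j = 1: C(5,1)·(1)^1 = 5·1 = 5.
  V_q(n, t) = 1 + 5 = 6.
Step 2: q^n = 2^5 = 32.
Step 3: Hamming bound ⌊q^n / V_q(n,t)⌋ = ⌊32/6⌋ = 5.
Step 4: Compare |C| = 8 to 5: violated.
The claimed |C| lies above the Hamming bound, so no 2-ary code of length 5 with d ≥ 3 can have 8 codewords.
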